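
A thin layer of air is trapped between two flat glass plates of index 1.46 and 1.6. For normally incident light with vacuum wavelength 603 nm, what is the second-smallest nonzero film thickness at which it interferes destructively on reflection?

603 nm

Top surface (1.46 → 1.0): reflection off a lower-index medium gives no phase shift.
Ray reflecting at the bottom interface goes from n = 1.0 toward n = 1.6: a half-wave phase shift.
Net: one phase inversion between the two reflected rays.
With one net inversion, destructive interference in reflection requires 2 n t = m λ.
The second-smallest nonzero thickness corresponds to m = 2: t = m λ / (2 n) = 2.00 × 603 / (2 × 1.0) = 603 nm.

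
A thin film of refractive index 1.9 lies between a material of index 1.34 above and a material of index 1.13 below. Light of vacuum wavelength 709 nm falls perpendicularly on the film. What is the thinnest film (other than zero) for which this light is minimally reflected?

187 nm

At the upper boundary (n = 1.34 to n = 1.9) the reflected ray undergoes a half-wave phase shift.
Ray reflecting at the bottom interface goes from n = 1.9 toward n = 1.13: no phase shift.
Net: one phase inversion between the two reflected rays.
So the condition for destructive reflection is 2 n t = m λ.
Minimum nonzero at m = 1: t = λ / (2 n) = 709 / (2 × 1.9) = 187 nm.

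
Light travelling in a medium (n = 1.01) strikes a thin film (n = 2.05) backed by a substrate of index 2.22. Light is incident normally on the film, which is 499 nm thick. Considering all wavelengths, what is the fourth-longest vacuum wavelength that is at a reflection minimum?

585 nm

At the upper boundary (n = 1.01 to n = 2.05) the reflected ray undergoes a half-wave phase shift.
Bottom surface (2.05 → 2.22): reflection off a higher-index medium gives a half-wave phase shift.
Net: no relative phase inversion (both shifts match).
With no net inversion, destructive interference in reflection requires 2 n t = (m + ½) λ.
λ = 2 n t / (m + ½). The fourth-longest wavelength is m = 3: λ = 2 × 2.05 × 499 / 3.50 = 585 nm.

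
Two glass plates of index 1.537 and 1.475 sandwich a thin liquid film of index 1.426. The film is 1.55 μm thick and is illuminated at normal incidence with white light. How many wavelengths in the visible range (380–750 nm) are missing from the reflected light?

6

Top surface (1.537 → 1.426): reflection off a lower-index medium gives no phase shift.
Ray reflecting at the bottom interface goes from n = 1.426 toward n = 1.475: a half-wave phase shift.
Net: one phase inversion between the two reflected rays.
With one net inversion, destructive interference in reflection requires 2 n t = m λ.
λ = 2 n t / m = 4421 / m nm.
m=5: 884 nm (IR); m=6: 737 nm (visible); m=7: 632 nm (visible); m=8: 553 nm (visible); m=9: 491 nm (visible); m=10: 442 nm (visible); m=11: 402 nm (visible); m=12: 368 nm (UV).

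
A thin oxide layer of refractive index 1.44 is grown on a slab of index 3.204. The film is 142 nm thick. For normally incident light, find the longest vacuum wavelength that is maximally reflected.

At the upper boundary (n = 1.0 to n = 1.44) the reflected ray undergoes a half-wave phase shift.
At the lower boundary (n = 1.44 to n = 3.204) the reflected ray undergoes a half-wave phase shift.
Zero or two π shifts → no net half-wave offset.
With no net inversion, constructive interference in reflection requires 2 n t = m λ.
λ = 2 n t / m. The longest wavelength is m = 1: λ = 2 × 1.44 × 142 / 1.00 = 409 nm.

409 nm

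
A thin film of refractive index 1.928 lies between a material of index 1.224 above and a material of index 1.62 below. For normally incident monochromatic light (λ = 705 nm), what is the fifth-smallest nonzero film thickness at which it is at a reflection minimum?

914 nm

Ray reflecting at the top interface goes from n = 1.224 toward n = 1.928: a half-wave phase shift.
At the lower boundary (n = 1.928 to n = 1.62) the reflected ray undergoes no phase shift.
The two reflections differ by half a wavelength.
With one net inversion, destructive interference in reflection requires 2 n t = m λ.
The fifth-smallest nonzero thickness corresponds to m = 5: t = m λ / (2 n) = 5.00 × 705 / (2 × 1.928) = 914 nm.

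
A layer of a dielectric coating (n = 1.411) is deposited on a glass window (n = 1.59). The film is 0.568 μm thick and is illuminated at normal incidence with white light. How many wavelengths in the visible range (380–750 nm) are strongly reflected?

2

Ray reflecting at the top interface goes from n = 1.0 toward n = 1.411: a half-wave phase shift.
At the lower boundary (n = 1.411 to n = 1.59) the reflected ray undergoes a half-wave phase shift.
Net: no relative phase inversion (both shifts match).
With no net inversion, constructive interference in reflection requires 2 n t = m λ.
λ = 2 n t / m = 1603 / m nm.
m=2: 801 nm (IR); m=3: 534 nm (visible); m=4: 401 nm (visible); m=5: 321 nm (UV).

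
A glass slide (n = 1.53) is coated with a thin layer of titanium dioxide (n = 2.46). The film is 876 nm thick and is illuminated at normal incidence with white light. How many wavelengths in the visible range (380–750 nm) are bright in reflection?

5

Ray reflecting at the top interface goes from n = 1.0 toward n = 2.46: a half-wave phase shift.
At the lower boundary (n = 2.46 to n = 1.53) the reflected ray undergoes no phase shift.
Exactly one π shift → a net half-wave offset.
With one net inversion, constructive interference in reflection requires 2 n t = (m + ½) λ.
λ = 2 n t / (m + ½) = 4310 / (m + ½) nm.
m=5: 784 nm (IR); m=6: 663 nm (visible); m=7: 575 nm (visible); m=8: 507 nm (visible); m=9: 454 nm (visible); m=10: 410 nm (visible); m=11: 375 nm (UV).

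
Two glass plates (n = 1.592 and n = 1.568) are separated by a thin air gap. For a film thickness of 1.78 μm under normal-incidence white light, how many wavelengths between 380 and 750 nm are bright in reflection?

Top surface (1.592 → 1.0): reflection off a lower-index medium gives no phase shift.
At the lower boundary (n = 1.0 to n = 1.568) the reflected ray undergoes a half-wave phase shift.
Net: one phase inversion between the two reflected rays.
With one net inversion, constructive interference in reflection requires 2 n t = (m + ½) λ.
λ = 2 n t / (m + ½) = 3560 / (m + ½) nm.
m=4: 791 nm (IR); m=5: 647 nm (visible); m=6: 548 nm (visible); m=7: 475 nm (visible); m=8: 419 nm (visible); m=9: 375 nm (UV).

4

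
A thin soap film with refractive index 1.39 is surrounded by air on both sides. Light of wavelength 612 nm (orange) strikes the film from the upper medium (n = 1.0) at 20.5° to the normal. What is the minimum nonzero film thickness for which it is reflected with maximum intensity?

114 nm

At the upper boundary (n = 1.0 to n = 1.39) the reflected ray undergoes a half-wave phase shift.
Bottom surface (1.39 → 1.0): reflection off a lower-index medium gives no phase shift.
Exactly one π shift → a net half-wave offset.
For maximum reflection here: 2 n t cos θ_r = (m + ½) λ.
Snell's law: 1.0 sin 20.5° = 1.39 sin θ_r → sin θ_r = 0.252, cos θ_r = 0.968.
Minimum at m = 0: t = λ / (4 n cos θ_r) = 612 / (4 × 1.39 × 0.968) = 114 nm.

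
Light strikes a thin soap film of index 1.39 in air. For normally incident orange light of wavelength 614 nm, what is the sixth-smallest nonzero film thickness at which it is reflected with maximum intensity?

1215 nm

Top surface (1.0 → 1.39): reflection off a higher-index medium gives a half-wave phase shift.
Ray reflecting at the bottom interface goes from n = 1.39 toward n = 1.0: no phase shift.
Exactly one π shift → a net half-wave offset.
With one net inversion, constructive interference in reflection requires 2 n t = (m + ½) λ.
The sixth-smallest nonzero thickness corresponds to m = 5: t = (m + ½) λ / (2 n) = 5.50 × 614 / (2 × 1.39) = 1215 nm.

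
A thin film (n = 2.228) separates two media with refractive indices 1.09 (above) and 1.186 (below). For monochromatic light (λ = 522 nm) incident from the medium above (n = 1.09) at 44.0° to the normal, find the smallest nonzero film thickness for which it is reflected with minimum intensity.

Top surface (1.09 → 2.228): reflection off a higher-index medium gives a half-wave phase shift.
At the lower boundary (n = 2.228 to n = 1.186) the reflected ray undergoes no phase shift.
The two reflections differ by half a wavelength.
So the condition for destructive reflection is 2 n t cos θ_r = m λ.
Snell's law: 1.09 sin 44.0° = 2.228 sin θ_r → sin θ_r = 0.340, cos θ_r = 0.940.
Minimum nonzero at m = 1: t = λ / (2 n cos θ_r) = 522 / (2 × 2.228 × 0.940) = 125 nm.

125 nm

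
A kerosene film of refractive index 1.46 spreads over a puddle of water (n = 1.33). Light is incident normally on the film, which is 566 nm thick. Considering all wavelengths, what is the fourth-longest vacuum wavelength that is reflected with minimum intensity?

At the upper boundary (n = 1.0 to n = 1.46) the reflected ray undergoes a half-wave phase shift.
Ray reflecting at the bottom interface goes from n = 1.46 toward n = 1.33: no phase shift.
The two reflections differ by half a wavelength.
So the condition for destructive reflection is 2 n t = m λ.
λ = 2 n t / m. The fourth-longest wavelength is m = 4: λ = 2 × 1.46 × 566 / 4.00 = 413 nm.

413 nm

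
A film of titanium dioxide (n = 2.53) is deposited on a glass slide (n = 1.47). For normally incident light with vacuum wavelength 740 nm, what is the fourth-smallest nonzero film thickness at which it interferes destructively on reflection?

Top surface (1.0 → 2.53): reflection off a higher-index medium gives a half-wave phase shift.
At the lower boundary (n = 2.53 to n = 1.47) the reflected ray undergoes no phase shift.
Net: one phase inversion between the two reflected rays.
With one net inversion, destructive interference in reflection requires 2 n t = m λ.
The fourth-smallest nonzero thickness corresponds to m = 4: t = m λ / (2 n) = 4.00 × 740 / (2 × 2.53) = 585 nm.

585 nm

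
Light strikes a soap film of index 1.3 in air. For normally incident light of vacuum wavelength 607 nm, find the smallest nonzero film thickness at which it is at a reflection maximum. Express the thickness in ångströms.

1167 Å

Top surface (1.0 → 1.3): reflection off a higher-index medium gives a half-wave phase shift.
Bottom surface (1.3 → 1.0): reflection off a lower-index medium gives no phase shift.
The two reflections differ by half a wavelength.
So the condition for constructive reflection is 2 n t = (m + ½) λ.
Minimum at m = 0: t = λ / (4 n) = 607 / (4 × 1.3) = 117 nm.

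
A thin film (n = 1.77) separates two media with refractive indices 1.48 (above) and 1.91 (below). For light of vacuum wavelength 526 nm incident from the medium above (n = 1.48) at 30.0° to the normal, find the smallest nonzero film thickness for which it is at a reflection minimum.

At the upper boundary (n = 1.48 to n = 1.77) the reflected ray undergoes a half-wave phase shift.
Bottom surface (1.77 → 1.91): reflection off a higher-index medium gives a half-wave phase shift.
Net: no relative phase inversion (both shifts match).
So the condition for destructive reflection is 2 n t cos θ_r = (m + ½) λ.
Snell's law: 1.48 sin 30.0° = 1.77 sin θ_r → sin θ_r = 0.418, cos θ_r = 0.908.
Minimum at m = 0: t = λ / (4 n cos θ_r) = 526 / (4 × 1.77 × 0.908) = 81.8 nm.

81.8 nm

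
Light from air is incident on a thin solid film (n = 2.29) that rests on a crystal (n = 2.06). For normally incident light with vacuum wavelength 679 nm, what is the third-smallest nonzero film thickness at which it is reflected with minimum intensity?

Top surface (1.0 → 2.29): reflection off a higher-index medium gives a half-wave phase shift.
At the lower boundary (n = 2.29 to n = 2.06) the reflected ray undergoes no phase shift.
Net: one phase inversion between the two reflected rays.
So the condition for destructive reflection is 2 n t = m λ.
The third-smallest nonzero thickness corresponds to m = 3: t = m λ / (2 n) = 3.00 × 679 / (2 × 2.29) = 445 nm.

445 nm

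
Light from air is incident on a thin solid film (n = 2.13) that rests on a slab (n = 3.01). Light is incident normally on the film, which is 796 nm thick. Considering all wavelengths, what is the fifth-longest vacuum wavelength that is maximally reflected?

Top surface (1.0 → 2.13): reflection off a higher-index medium gives a half-wave phase shift.
Bottom surface (2.13 → 3.01): reflection off a higher-index medium gives a half-wave phase shift.
Net: no relative phase inversion (both shifts match).
For strong reflection here: 2 n t = m λ.
λ = 2 n t / m. The fifth-longest wavelength is m = 5: λ = 2 × 2.13 × 796 / 5.00 = 678 nm.

678 nm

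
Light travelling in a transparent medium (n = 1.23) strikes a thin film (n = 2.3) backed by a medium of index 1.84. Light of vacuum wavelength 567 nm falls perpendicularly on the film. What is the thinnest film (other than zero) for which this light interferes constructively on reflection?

At the upper boundary (n = 1.23 to n = 2.3) the reflected ray undergoes a half-wave phase shift.
Bottom surface (2.3 → 1.84): reflection off a lower-index medium gives no phase shift.
Exactly one π shift → a net half-wave offset.
For strong reflection here: 2 n t = (m + ½) λ.
Minimum at m = 0: t = λ / (4 n) = 567 / (4 × 2.3) = 61.6 nm.

61.6 nm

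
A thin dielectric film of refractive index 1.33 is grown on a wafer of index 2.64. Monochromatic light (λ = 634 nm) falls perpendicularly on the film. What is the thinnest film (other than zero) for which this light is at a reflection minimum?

119 nm

Ray reflecting at the top interface goes from n = 1.0 toward n = 1.33: a half-wave phase shift.
Ray reflecting at the bottom interface goes from n = 1.33 toward n = 2.64: a half-wave phase shift.
Net: no relative phase inversion (both shifts match).
For dark reflection here: 2 n t = (m + ½) λ.
Minimum at m = 0: t = λ / (4 n) = 634 / (4 × 1.33) = 119 nm.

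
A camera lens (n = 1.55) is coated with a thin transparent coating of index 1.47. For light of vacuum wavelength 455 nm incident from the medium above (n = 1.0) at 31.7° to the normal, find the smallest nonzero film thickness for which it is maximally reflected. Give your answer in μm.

0.166 μm

Top surface (1.0 → 1.47): reflection off a higher-index medium gives a half-wave phase shift.
Bottom surface (1.47 → 1.55): reflection off a higher-index medium gives a half-wave phase shift.
Zero or two π shifts → no net half-wave offset.
So the condition for constructive reflection is 2 n t cos θ_r = m λ.
Snell's law: 1.0 sin 31.7° = 1.47 sin θ_r → sin θ_r = 0.357, cos θ_r = 0.934.
Minimum nonzero at m = 1: t = λ / (2 n cos θ_r) = 455 / (2 × 1.47 × 0.934) = 166 nm.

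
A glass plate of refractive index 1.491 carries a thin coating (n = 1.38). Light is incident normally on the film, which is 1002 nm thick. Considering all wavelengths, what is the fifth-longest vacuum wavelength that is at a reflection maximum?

At the upper boundary (n = 1.0 to n = 1.38) the reflected ray undergoes a half-wave phase shift.
Bottom surface (1.38 → 1.491): reflection off a higher-index medium gives a half-wave phase shift.
Zero or two π shifts → no net half-wave offset.
So the condition for constructive reflection is 2 n t = m λ.
λ = 2 n t / m. The fifth-longest wavelength is m = 5: λ = 2 × 1.38 × 1002 / 5.00 = 553 nm.

553 nm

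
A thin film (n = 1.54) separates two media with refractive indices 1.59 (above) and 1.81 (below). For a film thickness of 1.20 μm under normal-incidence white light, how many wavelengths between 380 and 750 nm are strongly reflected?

5

Ray reflecting at the top interface goes from n = 1.59 toward n = 1.54: no phase shift.
Ray reflecting at the bottom interface goes from n = 1.54 toward n = 1.81: a half-wave phase shift.
Exactly one π shift → a net half-wave offset.
With one net inversion, constructive interference in reflection requires 2 n t = (m + ½) λ.
λ = 2 n t / (m + ½) = 3696 / (m + ½) nm.
m=4: 821 nm (IR); m=5: 672 nm (visible); m=6: 569 nm (visible); m=7: 493 nm (visible); m=8: 435 nm (visible); m=9: 389 nm (visible); m=10: 352 nm (UV).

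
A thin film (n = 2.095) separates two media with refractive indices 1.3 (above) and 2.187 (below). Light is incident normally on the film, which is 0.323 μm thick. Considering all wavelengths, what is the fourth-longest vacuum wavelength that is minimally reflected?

387 nm

Ray reflecting at the top interface goes from n = 1.3 toward n = 2.095: a half-wave phase shift.
Ray reflecting at the bottom interface goes from n = 2.095 toward n = 2.187: a half-wave phase shift.
The two reflections carry the same phase change, so no net offset.
So the condition for destructive reflection is 2 n t = (m + ½) λ.
λ = 2 n t / (m + ½). The fourth-longest wavelength is m = 3: λ = 2 × 2.095 × 323 / 3.50 = 387 nm.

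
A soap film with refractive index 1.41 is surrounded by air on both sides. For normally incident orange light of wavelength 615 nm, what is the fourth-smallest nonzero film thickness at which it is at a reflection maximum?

763 nm

Ray reflecting at the top interface goes from n = 1.0 toward n = 1.41: a half-wave phase shift.
Bottom surface (1.41 → 1.0): reflection off a lower-index medium gives no phase shift.
The two reflections differ by half a wavelength.
For maximum reflection here: 2 n t = (m + ½) λ.
The fourth-smallest nonzero thickness corresponds to m = 3: t = (m + ½) λ / (2 n) = 3.50 × 615 / (2 × 1.41) = 763 nm.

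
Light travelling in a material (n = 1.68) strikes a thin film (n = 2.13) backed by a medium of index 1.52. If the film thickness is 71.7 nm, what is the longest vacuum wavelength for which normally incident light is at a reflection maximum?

611 nm

Ray reflecting at the top interface goes from n = 1.68 toward n = 2.13: a half-wave phase shift.
Ray reflecting at the bottom interface goes from n = 2.13 toward n = 1.52: no phase shift.
The two reflections differ by half a wavelength.
With one net inversion, constructive interference in reflection requires 2 n t = (m + ½) λ.
λ = 2 n t / (m + ½). The longest wavelength is m = 0: λ = 2 × 2.13 × 71.7 / 0.500 = 611 nm.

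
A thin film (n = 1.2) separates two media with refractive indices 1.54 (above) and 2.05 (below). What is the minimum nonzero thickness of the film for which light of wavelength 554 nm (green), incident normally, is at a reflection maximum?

Ray reflecting at the top interface goes from n = 1.54 toward n = 1.2: no phase shift.
At the lower boundary (n = 1.2 to n = 2.05) the reflected ray undergoes a half-wave phase shift.
The two reflections differ by half a wavelength.
So the condition for constructive reflection is 2 n t = (m + ½) λ.
Minimum at m = 0: t = λ / (4 n) = 554 / (4 × 1.2) = 115 nm.

115 nm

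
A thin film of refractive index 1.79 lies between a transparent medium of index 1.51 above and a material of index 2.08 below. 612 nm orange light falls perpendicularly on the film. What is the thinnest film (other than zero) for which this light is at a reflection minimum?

85.5 nm

At the upper boundary (n = 1.51 to n = 1.79) the reflected ray undergoes a half-wave phase shift.
Bottom surface (1.79 → 2.08): reflection off a higher-index medium gives a half-wave phase shift.
Net: no relative phase inversion (both shifts match).
So the condition for destructive reflection is 2 n t = (m + ½) λ.
Minimum at m = 0: t = λ / (4 n) = 612 / (4 × 1.79) = 85.5 nm.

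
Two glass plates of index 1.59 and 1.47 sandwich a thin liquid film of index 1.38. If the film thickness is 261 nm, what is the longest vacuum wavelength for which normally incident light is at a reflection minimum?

720 nm

Top surface (1.59 → 1.38): reflection off a lower-index medium gives no phase shift.
At the lower boundary (n = 1.38 to n = 1.47) the reflected ray undergoes a half-wave phase shift.
Net: one phase inversion between the two reflected rays.
So the condition for destructive reflection is 2 n t = m λ.
λ = 2 n t / m. The longest wavelength is m = 1: λ = 2 × 1.38 × 261 / 1.00 = 720 nm.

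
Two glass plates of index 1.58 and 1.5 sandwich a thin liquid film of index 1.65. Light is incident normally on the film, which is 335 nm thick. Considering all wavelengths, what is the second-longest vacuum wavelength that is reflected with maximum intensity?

737 nm

At the upper boundary (n = 1.58 to n = 1.65) the reflected ray undergoes a half-wave phase shift.
At the lower boundary (n = 1.65 to n = 1.5) the reflected ray undergoes no phase shift.
Net: one phase inversion between the two reflected rays.
For bright reflection here: 2 n t = (m + ½) λ.
λ = 2 n t / (m + ½). The second-longest wavelength is m = 1: λ = 2 × 1.65 × 335 / 1.50 = 737 nm.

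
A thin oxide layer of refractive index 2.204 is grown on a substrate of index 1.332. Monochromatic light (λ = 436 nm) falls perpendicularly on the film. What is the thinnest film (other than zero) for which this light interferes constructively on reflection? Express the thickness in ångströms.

Ray reflecting at the top interface goes from n = 1.0 toward n = 2.204: a half-wave phase shift.
Bottom surface (2.204 → 1.332): reflection off a lower-index medium gives no phase shift.
The two reflections differ by half a wavelength.
With one net inversion, constructive interference in reflection requires 2 n t = (m + ½) λ.
Minimum at m = 0: t = λ / (4 n) = 436 / (4 × 2.204) = 49.5 nm.

495 Å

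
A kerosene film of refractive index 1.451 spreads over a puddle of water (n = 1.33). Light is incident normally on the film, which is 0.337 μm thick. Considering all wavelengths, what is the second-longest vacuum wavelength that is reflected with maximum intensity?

At the upper boundary (n = 1.0 to n = 1.451) the reflected ray undergoes a half-wave phase shift.
Bottom surface (1.451 → 1.33): reflection off a lower-index medium gives no phase shift.
The two reflections differ by half a wavelength.
With one net inversion, constructive interference in reflection requires 2 n t = (m + ½) λ.
λ = 2 n t / (m + ½). The second-longest wavelength is m = 1: λ = 2 × 1.451 × 337 / 1.50 = 652 nm.

652 nm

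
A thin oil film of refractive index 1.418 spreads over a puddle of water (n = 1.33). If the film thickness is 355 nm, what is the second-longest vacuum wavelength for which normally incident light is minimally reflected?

At the upper boundary (n = 1.0 to n = 1.418) the reflected ray undergoes a half-wave phase shift.
Ray reflecting at the bottom interface goes from n = 1.418 toward n = 1.33: no phase shift.
Net: one phase inversion between the two reflected rays.
With one net inversion, destructive interference in reflection requires 2 n t = m λ.
λ = 2 n t / m. The second-longest wavelength is m = 2: λ = 2 × 1.418 × 355 / 2.00 = 503 nm.

503 nm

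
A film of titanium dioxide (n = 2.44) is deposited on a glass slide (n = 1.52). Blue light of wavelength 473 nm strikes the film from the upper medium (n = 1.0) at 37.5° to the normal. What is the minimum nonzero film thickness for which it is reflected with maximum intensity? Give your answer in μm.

0.0500 μm

At the upper boundary (n = 1.0 to n = 2.44) the reflected ray undergoes a half-wave phase shift.
Bottom surface (2.44 → 1.52): reflection off a lower-index medium gives no phase shift.
Net: one phase inversion between the two reflected rays.
For maximum reflection here: 2 n t cos θ_r = (m + ½) λ.
Snell's law: 1.0 sin 37.5° = 2.44 sin θ_r → sin θ_r = 0.249, cos θ_r = 0.968.
Minimum at m = 0: t = λ / (4 n cos θ_r) = 473 / (4 × 2.44 × 0.968) = 50.0 nm.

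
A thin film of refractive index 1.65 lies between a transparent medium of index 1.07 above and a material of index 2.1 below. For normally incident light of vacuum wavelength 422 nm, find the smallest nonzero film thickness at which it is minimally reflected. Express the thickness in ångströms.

639 Å

Top surface (1.07 → 1.65): reflection off a higher-index medium gives a half-wave phase shift.
At the lower boundary (n = 1.65 to n = 2.1) the reflected ray undergoes a half-wave phase shift.
The two reflections carry the same phase change, so no net offset.
For minimum reflection here: 2 n t = (m + ½) λ.
Minimum at m = 0: t = λ / (4 n) = 422 / (4 × 1.65) = 63.9 nm.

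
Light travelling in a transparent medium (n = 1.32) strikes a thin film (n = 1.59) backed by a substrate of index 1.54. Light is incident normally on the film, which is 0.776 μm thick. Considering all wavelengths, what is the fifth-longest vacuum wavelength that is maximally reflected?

548 nm

At the upper boundary (n = 1.32 to n = 1.59) the reflected ray undergoes a half-wave phase shift.
At the lower boundary (n = 1.59 to n = 1.54) the reflected ray undergoes no phase shift.
Exactly one π shift → a net half-wave offset.
For strong reflection here: 2 n t = (m + ½) λ.
λ = 2 n t / (m + ½). The fifth-longest wavelength is m = 4: λ = 2 × 1.59 × 776 / 4.50 = 548 nm.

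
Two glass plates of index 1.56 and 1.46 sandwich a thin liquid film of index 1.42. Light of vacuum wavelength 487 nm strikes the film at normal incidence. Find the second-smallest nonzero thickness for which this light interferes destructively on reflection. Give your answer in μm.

0.343 μm

At the upper boundary (n = 1.56 to n = 1.42) the reflected ray undergoes no phase shift.
At the lower boundary (n = 1.42 to n = 1.46) the reflected ray undergoes a half-wave phase shift.
The two reflections differ by half a wavelength.
For minimum reflection here: 2 n t = m λ.
The second-smallest nonzero thickness corresponds to m = 2: t = m λ / (2 n) = 2.00 × 487 / (2 × 1.42) = 343 nm.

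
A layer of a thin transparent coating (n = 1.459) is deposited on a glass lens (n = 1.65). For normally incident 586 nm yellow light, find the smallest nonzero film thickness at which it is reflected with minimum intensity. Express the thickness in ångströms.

Ray reflecting at the top interface goes from n = 1.0 toward n = 1.459: a half-wave phase shift.
At the lower boundary (n = 1.459 to n = 1.65) the reflected ray undergoes a half-wave phase shift.
Zero or two π shifts → no net half-wave offset.
So the condition for destructive reflection is 2 n t = (m + ½) λ.
Minimum at m = 0: t = λ / (4 n) = 586 / (4 × 1.459) = 100 nm.

1004 Å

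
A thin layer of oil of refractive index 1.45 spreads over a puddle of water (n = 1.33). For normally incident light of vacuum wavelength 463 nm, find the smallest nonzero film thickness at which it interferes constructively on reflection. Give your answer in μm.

Top surface (1.0 → 1.45): reflection off a higher-index medium gives a half-wave phase shift.
Bottom surface (1.45 → 1.33): reflection off a lower-index medium gives no phase shift.
Net: one phase inversion between the two reflected rays.
For bright reflection here: 2 n t = (m + ½) λ.
Minimum at m = 0: t = λ / (4 n) = 463 / (4 × 1.45) = 79.8 nm.

0.0798 μm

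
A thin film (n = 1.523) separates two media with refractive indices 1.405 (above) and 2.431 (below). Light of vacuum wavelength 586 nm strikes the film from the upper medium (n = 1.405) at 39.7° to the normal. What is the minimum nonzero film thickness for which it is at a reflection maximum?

At the upper boundary (n = 1.405 to n = 1.523) the reflected ray undergoes a half-wave phase shift.
At the lower boundary (n = 1.523 to n = 2.431) the reflected ray undergoes a half-wave phase shift.
Net: no relative phase inversion (both shifts match).
So the condition for constructive reflection is 2 n t cos θ_r = m λ.
Snell's law: 1.405 sin 39.7° = 1.523 sin θ_r → sin θ_r = 0.589, cos θ_r = 0.808.
Minimum nonzero at m = 1: t = λ / (2 n cos θ_r) = 586 / (2 × 1.523 × 0.808) = 238 nm.

238 nm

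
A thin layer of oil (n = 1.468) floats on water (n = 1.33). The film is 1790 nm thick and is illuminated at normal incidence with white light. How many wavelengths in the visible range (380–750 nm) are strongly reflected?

Top surface (1.0 → 1.468): reflection off a higher-index medium gives a half-wave phase shift.
At the lower boundary (n = 1.468 to n = 1.33) the reflected ray undergoes no phase shift.
Net: one phase inversion between the two reflected rays.
So the condition for constructive reflection is 2 n t = (m + ½) λ.
λ = 2 n t / (m + ½) = 5255 / (m + ½) nm.
m=6: 809 nm (IR); m=7: 701 nm (visible); m=8: 618 nm (visible); m=9: 553 nm (visible); m=10: 501 nm (visible); m=11: 457 nm (visible); m=12: 420 nm (visible); m=13: 389 nm (visible); m=14: 362 nm (UV).

7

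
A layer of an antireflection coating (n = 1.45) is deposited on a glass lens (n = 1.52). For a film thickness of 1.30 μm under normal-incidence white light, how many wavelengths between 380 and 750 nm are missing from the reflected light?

Top surface (1.0 → 1.45): reflection off a higher-index medium gives a half-wave phase shift.
At the lower boundary (n = 1.45 to n = 1.52) the reflected ray undergoes a half-wave phase shift.
Zero or two π shifts → no net half-wave offset.
With no net inversion, destructive interference in reflection requires 2 n t = (m + ½) λ.
λ = 2 n t / (m + ½) = 3770 / (m + ½) nm.
m=4: 838 nm (IR); m=5: 685 nm (visible); m=6: 580 nm (visible); m=7: 503 nm (visible); m=8: 444 nm (visible); m=9: 397 nm (visible); m=10: 359 nm (UV).

5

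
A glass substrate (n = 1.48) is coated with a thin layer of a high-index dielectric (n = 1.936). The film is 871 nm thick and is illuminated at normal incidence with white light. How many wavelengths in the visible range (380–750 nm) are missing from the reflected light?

At the upper boundary (n = 1.0 to n = 1.936) the reflected ray undergoes a half-wave phase shift.
Bottom surface (1.936 → 1.48): reflection off a lower-index medium gives no phase shift.
Net: one phase inversion between the two reflected rays.
With one net inversion, destructive interference in reflection requires 2 n t = m λ.
λ = 2 n t / m = 3373 / m nm.
m=4: 843 nm (IR); m=5: 675 nm (visible); m=6: 562 nm (visible); m=7: 482 nm (visible); m=8: 422 nm (visible); m=9: 375 nm (UV).

4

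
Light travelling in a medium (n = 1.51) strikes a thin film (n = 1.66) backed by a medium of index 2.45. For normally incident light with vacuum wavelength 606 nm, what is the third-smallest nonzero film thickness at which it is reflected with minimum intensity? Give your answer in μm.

Top surface (1.51 → 1.66): reflection off a higher-index medium gives a half-wave phase shift.
Bottom surface (1.66 → 2.45): reflection off a higher-index medium gives a half-wave phase shift.
The two reflections carry the same phase change, so no net offset.
With no net inversion, destructive interference in reflection requires 2 n t = (m + ½) λ.
The third-smallest nonzero thickness corresponds to m = 2: t = (m + ½) λ / (2 n) = 2.50 × 606 / (2 × 1.66) = 456 nm.

0.456 μm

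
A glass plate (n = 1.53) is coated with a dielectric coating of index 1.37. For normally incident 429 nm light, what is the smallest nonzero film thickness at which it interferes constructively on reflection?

Ray reflecting at the top interface goes from n = 1.0 toward n = 1.37: a half-wave phase shift.
At the lower boundary (n = 1.37 to n = 1.53) the reflected ray undergoes a half-wave phase shift.
The two reflections carry the same phase change, so no net offset.
With no net inversion, constructive interference in reflection requires 2 n t = m λ.
The smallest nonzero thickness corresponds to m = 1: t = m λ / (2 n) = 1.00 × 429 / (2 × 1.37) = 157 nm.

157 nm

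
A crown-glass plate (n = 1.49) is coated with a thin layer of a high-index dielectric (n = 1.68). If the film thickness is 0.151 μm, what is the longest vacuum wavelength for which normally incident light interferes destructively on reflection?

507 nm

Top surface (1.0 → 1.68): reflection off a higher-index medium gives a half-wave phase shift.
Bottom surface (1.68 → 1.49): reflection off a lower-index medium gives no phase shift.
Net: one phase inversion between the two reflected rays.
For dark reflection here: 2 n t = m λ.
λ = 2 n t / m. The longest wavelength is m = 1: λ = 2 × 1.68 × 151 / 1.00 = 507 nm.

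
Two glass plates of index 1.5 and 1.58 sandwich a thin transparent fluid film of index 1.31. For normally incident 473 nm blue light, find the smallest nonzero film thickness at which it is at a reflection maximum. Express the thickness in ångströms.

903 Å

Top surface (1.5 → 1.31): reflection off a lower-index medium gives no phase shift.
Ray reflecting at the bottom interface goes from n = 1.31 toward n = 1.58: a half-wave phase shift.
Net: one phase inversion between the two reflected rays.
With one net inversion, constructive interference in reflection requires 2 n t = (m + ½) λ.
Minimum at m = 0: t = λ / (4 n) = 473 / (4 × 1.31) = 90.3 nm.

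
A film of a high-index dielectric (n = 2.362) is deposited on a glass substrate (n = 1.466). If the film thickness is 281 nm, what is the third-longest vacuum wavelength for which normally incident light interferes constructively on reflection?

531 nm

Ray reflecting at the top interface goes from n = 1.0 toward n = 2.362: a half-wave phase shift.
At the lower boundary (n = 2.362 to n = 1.466) the reflected ray undergoes no phase shift.
The two reflections differ by half a wavelength.
So the condition for constructive reflection is 2 n t = (m + ½) λ.
λ = 2 n t / (m + ½). The third-longest wavelength is m = 2: λ = 2 × 2.362 × 281 / 2.50 = 531 nm.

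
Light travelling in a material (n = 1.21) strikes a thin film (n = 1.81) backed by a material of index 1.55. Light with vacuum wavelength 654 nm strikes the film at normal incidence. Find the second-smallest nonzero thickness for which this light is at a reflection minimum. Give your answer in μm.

0.361 μm

Top surface (1.21 → 1.81): reflection off a higher-index medium gives a half-wave phase shift.
Ray reflecting at the bottom interface goes from n = 1.81 toward n = 1.55: no phase shift.
The two reflections differ by half a wavelength.
With one net inversion, destructive interference in reflection requires 2 n t = m λ.
The second-smallest nonzero thickness corresponds to m = 2: t = m λ / (2 n) = 2.00 × 654 / (2 × 1.81) = 361 nm.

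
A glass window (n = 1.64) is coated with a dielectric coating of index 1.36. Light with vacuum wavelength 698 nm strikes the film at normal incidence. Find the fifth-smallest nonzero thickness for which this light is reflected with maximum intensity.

At the upper boundary (n = 1.0 to n = 1.36) the reflected ray undergoes a half-wave phase shift.
Bottom surface (1.36 → 1.64): reflection off a higher-index medium gives a half-wave phase shift.
Net: no relative phase inversion (both shifts match).
So the condition for constructive reflection is 2 n t = m λ.
The fifth-smallest nonzero thickness corresponds to m = 5: t = m λ / (2 n) = 5.00 × 698 / (2 × 1.36) = 1283 nm.

1283 nm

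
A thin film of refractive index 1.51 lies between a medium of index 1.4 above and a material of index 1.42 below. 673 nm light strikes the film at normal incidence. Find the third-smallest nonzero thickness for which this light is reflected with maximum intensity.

Ray reflecting at the top interface goes from n = 1.4 toward n = 1.51: a half-wave phase shift.
Ray reflecting at the bottom interface goes from n = 1.51 toward n = 1.42: no phase shift.
Exactly one π shift → a net half-wave offset.
So the condition for constructive reflection is 2 n t = (m + ½) λ.
The third-smallest nonzero thickness corresponds to m = 2: t = (m + ½) λ / (2 n) = 2.50 × 673 / (2 × 1.51) = 557 nm.

557 nm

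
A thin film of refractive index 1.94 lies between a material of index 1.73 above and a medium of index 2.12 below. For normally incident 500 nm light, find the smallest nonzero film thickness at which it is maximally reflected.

Top surface (1.73 → 1.94): reflection off a higher-index medium gives a half-wave phase shift.
Ray reflecting at the bottom interface goes from n = 1.94 toward n = 2.12: a half-wave phase shift.
Net: no relative phase inversion (both shifts match).
With no net inversion, constructive interference in reflection requires 2 n t = m λ.
Minimum nonzero at m = 1: t = λ / (2 n) = 500 / (2 × 1.94) = 129 nm.

129 nm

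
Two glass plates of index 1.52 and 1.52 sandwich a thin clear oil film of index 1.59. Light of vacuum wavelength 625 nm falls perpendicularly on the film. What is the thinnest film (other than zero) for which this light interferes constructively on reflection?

Ray reflecting at the top interface goes from n = 1.52 toward n = 1.59: a half-wave phase shift.
At the lower boundary (n = 1.59 to n = 1.52) the reflected ray undergoes no phase shift.
Exactly one π shift → a net half-wave offset.
With one net inversion, constructive interference in reflection requires 2 n t = (m + ½) λ.
Minimum at m = 0: t = λ / (4 n) = 625 / (4 × 1.59) = 98.3 nm.

98.3 nm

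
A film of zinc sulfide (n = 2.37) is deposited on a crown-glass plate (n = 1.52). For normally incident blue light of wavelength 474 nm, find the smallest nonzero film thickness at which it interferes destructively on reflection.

100 nm

Ray reflecting at the top interface goes from n = 1.0 toward n = 2.37: a half-wave phase shift.
Ray reflecting at the bottom interface goes from n = 2.37 toward n = 1.52: no phase shift.
The two reflections differ by half a wavelength.
With one net inversion, destructive interference in reflection requires 2 n t = m λ.
Minimum nonzero at m = 1: t = λ / (2 n) = 474 / (2 × 2.37) = 100 nm.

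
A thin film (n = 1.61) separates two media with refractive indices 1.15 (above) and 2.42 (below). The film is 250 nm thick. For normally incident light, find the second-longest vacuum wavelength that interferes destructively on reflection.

537 nm

At the upper boundary (n = 1.15 to n = 1.61) the reflected ray undergoes a half-wave phase shift.
Ray reflecting at the bottom interface goes from n = 1.61 toward n = 2.42: a half-wave phase shift.
Net: no relative phase inversion (both shifts match).
So the condition for destructive reflection is 2 n t = (m + ½) λ.
λ = 2 n t / (m + ½). The second-longest wavelength is m = 1: λ = 2 × 1.61 × 250 / 1.50 = 537 nm.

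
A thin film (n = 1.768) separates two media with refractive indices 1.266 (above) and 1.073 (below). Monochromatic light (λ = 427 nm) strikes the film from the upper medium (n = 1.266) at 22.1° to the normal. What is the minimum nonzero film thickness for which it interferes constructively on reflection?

Ray reflecting at the top interface goes from n = 1.266 toward n = 1.768: a half-wave phase shift.
Ray reflecting at the bottom interface goes from n = 1.768 toward n = 1.073: no phase shift.
Exactly one π shift → a net half-wave offset.
So the condition for constructive reflection is 2 n t cos θ_r = (m + ½) λ.
Snell's law: 1.266 sin 22.1° = 1.768 sin θ_r → sin θ_r = 0.269, cos θ_r = 0.963.
Minimum at m = 0: t = λ / (4 n cos θ_r) = 427 / (4 × 1.768 × 0.963) = 62.7 nm.

62.7 nm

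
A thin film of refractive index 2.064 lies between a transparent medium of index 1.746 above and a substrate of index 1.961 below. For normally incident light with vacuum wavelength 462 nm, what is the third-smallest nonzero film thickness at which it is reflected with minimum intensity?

336 nm

Ray reflecting at the top interface goes from n = 1.746 toward n = 2.064: a half-wave phase shift.
Ray reflecting at the bottom interface goes from n = 2.064 toward n = 1.961: no phase shift.
Net: one phase inversion between the two reflected rays.
So the condition for destructive reflection is 2 n t = m λ.
The third-smallest nonzero thickness corresponds to m = 3: t = m λ / (2 n) = 3.00 × 462 / (2 × 2.064) = 336 nm.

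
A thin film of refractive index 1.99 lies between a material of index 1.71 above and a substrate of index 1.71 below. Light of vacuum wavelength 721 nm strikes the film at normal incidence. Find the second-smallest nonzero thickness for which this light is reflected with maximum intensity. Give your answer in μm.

Top surface (1.71 → 1.99): reflection off a higher-index medium gives a half-wave phase shift.
Bottom surface (1.99 → 1.71): reflection off a lower-index medium gives no phase shift.
Exactly one π shift → a net half-wave offset.
With one net inversion, constructive interference in reflection requires 2 n t = (m + ½) λ.
The second-smallest nonzero thickness corresponds to m = 1: t = (m + ½) λ / (2 n) = 1.50 × 721 / (2 × 1.99) = 272 nm.

0.272 μm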